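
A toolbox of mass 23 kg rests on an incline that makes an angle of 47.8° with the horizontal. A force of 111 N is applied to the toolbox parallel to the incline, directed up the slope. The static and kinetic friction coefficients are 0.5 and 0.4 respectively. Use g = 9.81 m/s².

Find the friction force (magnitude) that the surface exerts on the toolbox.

The normal reaction is N = m g cos θ = 151.6 N.
The friction needed for equilibrium is m g sin θ − P = 167.1 − 111 = 56.15 N, measured positive up-slope.
Static friction can supply at most μ_s N = 75.78 N.
Since |56.15| ≤ 75.78 N, no slip — friction simply equals what equilibrium demands.

f ≈ 56.1 N (up the incline)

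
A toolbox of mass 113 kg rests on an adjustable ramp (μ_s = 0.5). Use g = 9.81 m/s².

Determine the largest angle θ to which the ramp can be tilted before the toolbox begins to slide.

At the slip threshold, m g sin θ = μ_s · m g cos θ, so tan θ = μ_s.
θ_max = arctan(0.5) = 26.6°.

θ_max ≈ 26.6°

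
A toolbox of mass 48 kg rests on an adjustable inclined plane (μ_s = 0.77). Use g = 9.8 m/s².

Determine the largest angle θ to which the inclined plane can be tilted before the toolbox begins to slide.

θ_max ≈ 37.6°

At the slip threshold, m g sin θ = μ_s · m g cos θ, so tan θ = μ_s.
θ_max = arctan(0.77) = 37.6°.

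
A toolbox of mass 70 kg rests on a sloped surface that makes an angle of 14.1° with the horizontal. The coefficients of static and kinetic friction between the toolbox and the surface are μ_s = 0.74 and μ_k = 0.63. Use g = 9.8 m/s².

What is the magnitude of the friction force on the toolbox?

Perpendicular to the surface, N = m g cos θ = 70·9.8·cos 14.1° = 665.3 N.
For equilibrium along the incline, friction must balance the weight component: f = m g sin θ = 167.1 N up the slope.
Maximum static friction available: μ_s N = 0.74 × 665.3 = 492.3 N.
Since |167.1| ≤ 492.3 N, static friction is sufficient; f equals the required value, not μ_s N.

f ≈ 167 N (up the incline)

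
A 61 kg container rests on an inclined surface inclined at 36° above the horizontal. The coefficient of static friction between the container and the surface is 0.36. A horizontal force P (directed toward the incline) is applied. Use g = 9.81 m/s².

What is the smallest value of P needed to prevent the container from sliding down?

P_min ≈ 174 N

The container tends to slide down (tan θ > μ_s), so at the point of impending slip friction acts up-slope at its limit: f = μ_s N.
Perpendicular to the incline: N = m g cos θ + P sin θ.
Along the incline: P cos θ + μ_s N = m g sin θ, i.e. P cos θ + μ_s (m g cos θ + P sin θ) = m g sin θ.
Solving, P (cos θ + μ_s sin θ) = m g (sin θ − μ_s cos θ), so P = 598×0.2965/1.021 = 174 N.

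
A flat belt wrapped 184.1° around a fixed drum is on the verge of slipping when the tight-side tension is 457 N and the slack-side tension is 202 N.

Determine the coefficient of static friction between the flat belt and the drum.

μ ≈ 0.254

T₂/T₁ = e^{μβ} → μ = ln(T₂/T₁)/β.
β = 184.1° = 3.213 rad.
μ = ln(457/202)/3.213 = ln(2.262)/3.213 = 0.254.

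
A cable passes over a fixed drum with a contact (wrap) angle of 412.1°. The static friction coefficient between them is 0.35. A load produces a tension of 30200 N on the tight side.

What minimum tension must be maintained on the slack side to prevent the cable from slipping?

Capstan equation at impending slip: T_tight/T_slack = e^{μβ}.
β = 412.1° = 7.193 rad; e^{μβ} = e^{0.35×7.193} = 12.4.
T_slack = T_tight / e^{μβ} = 30200 / 12.4 = 2440 N.

T_min ≈ 2440 N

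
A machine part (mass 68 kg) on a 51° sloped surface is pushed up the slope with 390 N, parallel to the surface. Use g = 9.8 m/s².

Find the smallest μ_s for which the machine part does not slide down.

N = m g cos θ = 419.4 N.
Friction must make up the shortfall along the incline: f = m g sin θ − P = 517.9 − 390 = 127.9 N.
At the threshold f = μ_s N, so μ_s,min = 127.9/419.4 = 0.305.

μ_s,min ≈ 0.305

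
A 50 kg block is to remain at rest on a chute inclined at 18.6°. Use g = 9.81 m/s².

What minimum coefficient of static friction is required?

At the slip threshold m g sin θ = μ_s m g cos θ, so μ_s,min = tan θ.
μ_s,min = tan 18.6° = 0.337.

μ_s,min ≈ 0.337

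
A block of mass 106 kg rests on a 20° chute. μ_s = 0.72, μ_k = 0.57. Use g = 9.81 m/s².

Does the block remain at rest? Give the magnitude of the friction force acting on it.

f ≈ 356 N

N = m g cos θ = 977 N.
Down-slope weight component: m g sin θ = 356 N.
μ_s N = 704 N.
356 ≤ 704 N, so it stays put; friction = 356 N.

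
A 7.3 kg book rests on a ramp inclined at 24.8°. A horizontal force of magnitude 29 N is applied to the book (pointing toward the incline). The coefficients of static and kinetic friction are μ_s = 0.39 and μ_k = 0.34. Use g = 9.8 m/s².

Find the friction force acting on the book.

f ≈ 3.68 N (up the incline)

Resolve perpendicular to the incline: N = m g cos θ + P sin θ = 7.3×9.8×cos 24.8° + 29×sin 24.8° = 77.11 N.
Along the incline, the net driving force (taking up-slope positive) is P cos θ − m g sin θ = 26.33 − 30.01 = -3.682 N, so equilibrium requires friction f = 3.682 N (up-slope).
The limit of static friction is μ_s N = 30.07 N.
Since 3.682 N is within the 30.07 N limit, the book stays put and friction is exactly 3.68 N.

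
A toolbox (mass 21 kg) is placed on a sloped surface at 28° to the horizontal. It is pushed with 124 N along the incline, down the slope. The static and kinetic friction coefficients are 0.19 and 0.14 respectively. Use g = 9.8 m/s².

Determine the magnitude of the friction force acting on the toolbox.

f ≈ 25.4 N (up the incline)

The normal reaction is N = m g cos θ = 181.7 N.
The friction needed for equilibrium is m g sin θ + P = 96.62 + 124 = 220.6 N, measured positive up-slope.
The static-friction ceiling is μ_s N = 0.19 × 181.7 = 34.53 N.
Since |220.6| > 34.53 N, static friction cannot hold it; the toolbox slides down the incline and kinetic friction applies: f = μ_k N = 0.14 × 181.7 = 25.4 N.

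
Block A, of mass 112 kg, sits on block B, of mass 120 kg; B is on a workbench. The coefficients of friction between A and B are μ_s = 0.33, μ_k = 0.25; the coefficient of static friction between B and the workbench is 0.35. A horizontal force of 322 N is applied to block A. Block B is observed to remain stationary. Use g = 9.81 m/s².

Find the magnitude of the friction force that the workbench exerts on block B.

f ≈ 322 N

Between the blocks, N₁ = m_A g = 1099 N.
So the A–B interface can sustain at most μ_s N₁ = 362.6 N of static friction.
Since P = 322 N ≤ 362.6 N, A does not slip on B; friction on A equals P = 322 N.
By Newton's third law B feels 322 N forward from A. With B stationary, the floor's static friction on B balances it: f₂ = 322 N (well within μ_s(m_A+m_B)g = 796.6 N).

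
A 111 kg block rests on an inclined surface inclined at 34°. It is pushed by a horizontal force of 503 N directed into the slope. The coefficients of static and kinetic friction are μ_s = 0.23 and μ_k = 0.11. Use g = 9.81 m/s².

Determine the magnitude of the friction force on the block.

f ≈ 192 N (up the incline)

Normal direction: N = m g cos θ + P sin θ = 1184 N.
Parallel to the incline: P cos θ − m g sin θ = 417 − 608.9 = -191.9 N; the friction needed to balance this is 191.9 N acting up the slope.
Maximum static friction: μ_s N = 0.23 × 1184 = 272.3 N.
|f_req| = 191.9 ≤ 272.3 N → the block is in equilibrium; friction equals the required value.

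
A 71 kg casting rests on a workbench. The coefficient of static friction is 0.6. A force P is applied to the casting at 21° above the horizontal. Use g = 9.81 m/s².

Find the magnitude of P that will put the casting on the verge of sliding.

N = m g − P sin α (the pull lifts the casting).
At impending slip, P cos α = μ_s N = μ_s (m g − P sin α).
Solving: P (cos α + μ_s sin α) = μ_s m g → P = 0.6×697/(cos 21° + 0.6 sin 21°) = 418/1.149 = 364 N.

P ≈ 364 N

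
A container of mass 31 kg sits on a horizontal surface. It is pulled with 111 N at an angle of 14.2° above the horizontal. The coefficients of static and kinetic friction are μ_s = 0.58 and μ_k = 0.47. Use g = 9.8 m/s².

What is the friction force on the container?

N = m g − P sin α = 303.8 − 111×sin 14.2° = 276.6 N.
Horizontally, friction must balance P cos α = 107.6 N.
μ_s N = 0.58 × 276.6 = 160.4 N.
107.6 ≤ 160.4 N → static; friction equals the required 108 N.

f ≈ 108 N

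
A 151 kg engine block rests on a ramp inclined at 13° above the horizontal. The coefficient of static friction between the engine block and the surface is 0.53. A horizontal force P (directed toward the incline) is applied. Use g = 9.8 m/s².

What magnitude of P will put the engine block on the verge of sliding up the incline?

P ≈ 1280 N

At impending motion up the slope, friction acts down-slope at its limit: f = μ_s N.
Perpendicular to the incline: N = m g cos θ + P sin θ.
Along the incline: P cos θ = m g sin θ + μ_s N = m g sin θ + μ_s (m g cos θ + P sin θ).
Solving, P (cos θ − μ_s sin θ) = m g (sin θ + μ_s cos θ), so P = 151×9.8×(sin 13° + 0.53 cos 13°)/(cos 13° − 0.53 sin 13°) = 1480×0.7414/0.8551 = 1280 N.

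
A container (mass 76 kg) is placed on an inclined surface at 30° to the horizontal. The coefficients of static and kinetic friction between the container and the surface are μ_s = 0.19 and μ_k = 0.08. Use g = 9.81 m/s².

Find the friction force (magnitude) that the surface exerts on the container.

f ≈ 51.7 N (up the incline)

Normal force: N = m g cos θ = 76 × 9.81 × cos 30° = 645.7 N.
Along the slope the weight component is m g sin θ = 372.8 N; friction must supply exactly this, acting up-slope.
The static-friction ceiling is μ_s N = 0.19 × 645.7 = 122.7 N.
Since |372.8| > 122.7 N, static friction cannot hold it; the container slides down the incline and kinetic friction applies: f = μ_k N = 0.08 × 645.7 = 51.7 N.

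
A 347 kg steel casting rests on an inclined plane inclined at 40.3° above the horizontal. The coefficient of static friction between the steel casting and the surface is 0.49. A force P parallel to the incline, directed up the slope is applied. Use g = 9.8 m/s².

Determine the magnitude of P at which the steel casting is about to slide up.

P ≈ 3470 N

At impending motion up the slope, friction acts down-slope at its limit: f = μ_s N.
P is parallel to the surface, so N = m g cos θ = 2590 N.
Along the incline: P = m g sin θ + μ_s N = 2200 + 0.49×2590 = 3470 N.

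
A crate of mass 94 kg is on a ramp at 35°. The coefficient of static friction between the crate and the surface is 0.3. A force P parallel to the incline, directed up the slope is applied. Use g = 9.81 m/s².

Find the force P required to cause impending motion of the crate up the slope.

P ≈ 756 N

At impending motion up the slope, friction acts down-slope at its limit: f = μ_s N.
P is parallel to the surface, so N = m g cos θ = 755 N.
Along the incline: P = m g sin θ + μ_s N = 529 + 0.3×755 = 756 N.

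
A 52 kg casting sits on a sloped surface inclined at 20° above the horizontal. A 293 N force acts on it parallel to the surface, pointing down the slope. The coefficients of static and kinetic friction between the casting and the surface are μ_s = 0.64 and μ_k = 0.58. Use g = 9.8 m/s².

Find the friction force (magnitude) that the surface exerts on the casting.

The normal reaction is N = m g cos θ = 478.9 N.
Parallel to the incline, ΣF = 0 gives f = m g sin θ + P = 174.3 + 293 = 467.3 N (up-slope positive).
Maximum static friction available: μ_s N = 0.64 × 478.9 = 306.5 N.
|467.3| exceeds 306.5 N, so the casting slips down-slope; friction is kinetic, f = μ_k N = 0.58×478.9 = 278 N.

f ≈ 278 N (up the incline)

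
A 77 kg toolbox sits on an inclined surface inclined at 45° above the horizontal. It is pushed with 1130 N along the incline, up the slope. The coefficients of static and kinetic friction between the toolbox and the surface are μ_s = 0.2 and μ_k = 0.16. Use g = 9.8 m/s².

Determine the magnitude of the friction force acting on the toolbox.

Perpendicular to the surface, N = m g cos θ = 77·9.8·cos 45° = 533.6 N.
For equilibrium along the incline the friction force must supply f = m g sin θ − P = 533.6 − 1130 = -596.4 N (positive meaning up-slope).
The static-friction ceiling is μ_s N = 0.2 × 533.6 = 106.7 N.
Since |-596.4| > 106.7 N, static friction cannot hold it; the toolbox slides up the incline and kinetic friction applies: f = μ_k N = 0.16 × 533.6 = 85.4 N.

f ≈ 85.4 N (down the incline)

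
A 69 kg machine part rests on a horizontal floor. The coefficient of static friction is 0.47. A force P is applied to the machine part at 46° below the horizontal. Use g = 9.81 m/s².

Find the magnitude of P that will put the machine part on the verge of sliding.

N = m g + P sin α (the push presses the machine part into the horizontal floor).
At impending slip, P cos α = μ_s N = μ_s (m g + P sin α).
Solving: P (cos α − μ_s sin α) = μ_s m g → P = 0.47×677/(cos 46° − 0.47 sin 46°) = 318/0.3566 = 892 N.

P ≈ 892 N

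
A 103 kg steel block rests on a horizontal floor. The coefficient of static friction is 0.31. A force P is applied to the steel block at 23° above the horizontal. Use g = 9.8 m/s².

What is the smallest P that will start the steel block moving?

P ≈ 300 N

N = m g − P sin α (the pull lifts the steel block).
At impending slip, P cos α = μ_s N = μ_s (m g − P sin α).
Solving: P (cos α + μ_s sin α) = μ_s m g → P = 0.31×1010/(cos 23° + 0.31 sin 23°) = 313/1.042 = 300 N.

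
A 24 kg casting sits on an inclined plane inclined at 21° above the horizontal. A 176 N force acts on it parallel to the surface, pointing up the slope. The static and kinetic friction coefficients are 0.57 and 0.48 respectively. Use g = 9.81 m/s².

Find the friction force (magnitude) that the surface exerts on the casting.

f ≈ 91.6 N (down the incline)

The normal reaction is N = m g cos θ = 219.8 N.
Parallel to the incline, ΣF = 0 gives f = m g sin θ − P = 84.37 − 176 = -91.63 N (up-slope positive).
The static-friction ceiling is μ_s N = 0.57 × 219.8 = 125.3 N.
Since |-91.63| ≤ 125.3 N, no slip — friction simply equals what equilibrium demands.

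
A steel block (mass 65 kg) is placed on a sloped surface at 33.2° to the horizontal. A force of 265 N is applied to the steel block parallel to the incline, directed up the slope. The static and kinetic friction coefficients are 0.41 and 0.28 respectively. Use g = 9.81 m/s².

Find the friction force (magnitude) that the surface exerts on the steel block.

Normal force: N = m g cos θ = 65 × 9.81 × cos 33.2° = 533.6 N.
The friction needed for equilibrium is m g sin θ − P = 349.2 − 265 = 84.15 N, measured positive up-slope.
Maximum static friction available: μ_s N = 0.41 × 533.6 = 218.8 N.
Since |84.15| ≤ 218.8 N, the steel block remains in static equilibrium and friction takes exactly the required value.

f ≈ 84.2 N (up the incline)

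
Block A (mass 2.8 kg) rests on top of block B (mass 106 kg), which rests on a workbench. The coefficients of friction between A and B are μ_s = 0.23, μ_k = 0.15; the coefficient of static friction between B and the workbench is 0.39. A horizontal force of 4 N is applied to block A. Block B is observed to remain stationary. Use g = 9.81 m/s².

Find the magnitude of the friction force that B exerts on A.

The normal force B exerts on A is simply A's weight, N₁ = 27.47 N.
So the A–B interface can sustain at most μ_s N₁ = 6.318 N of static friction.
P = 4 N is within that limit, so A and B move together (both at rest); the A–B friction is simply f₁ = P = 4 N.
B experiences an equal 4 N forward from A (third law). B is in equilibrium, so the floor supplies f₂ = 4 N of static friction (limit μ_s(m_A+m_B)g = 416.3 N, not exceeded).

f ≈ 4 N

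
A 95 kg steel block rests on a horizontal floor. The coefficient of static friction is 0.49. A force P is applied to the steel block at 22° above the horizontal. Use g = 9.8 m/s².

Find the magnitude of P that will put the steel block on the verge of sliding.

P ≈ 411 N

N = m g − P sin α (the pull lifts the steel block).
At impending slip, P cos α = μ_s N = μ_s (m g − P sin α).
Solving: P (cos α + μ_s sin α) = μ_s m g → P = 0.49×931/(cos 22° + 0.49 sin 22°) = 456/1.111 = 411 N.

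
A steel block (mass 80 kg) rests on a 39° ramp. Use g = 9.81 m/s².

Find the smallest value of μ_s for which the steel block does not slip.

At the slip threshold m g sin θ = μ_s m g cos θ, so μ_s,min = tan θ.
μ_s,min = tan 39° = 0.81.

μ_s,min ≈ 0.81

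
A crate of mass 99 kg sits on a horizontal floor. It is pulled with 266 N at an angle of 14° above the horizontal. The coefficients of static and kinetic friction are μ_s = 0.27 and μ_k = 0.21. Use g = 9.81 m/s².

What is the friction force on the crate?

The vertical component of P reduces the normal force: N = m g − P sin α = 971.2 − 64.35 = 906.8 N.
For equilibrium, f = P cos α = 266×cos 14° = 258.1 N.
The static-friction limit is μ_s N = 244.8 N.
258.1 > 244.8 N → the crate slides; f = μ_k N = 0.21×906.8 = 190 N.

f ≈ 190 N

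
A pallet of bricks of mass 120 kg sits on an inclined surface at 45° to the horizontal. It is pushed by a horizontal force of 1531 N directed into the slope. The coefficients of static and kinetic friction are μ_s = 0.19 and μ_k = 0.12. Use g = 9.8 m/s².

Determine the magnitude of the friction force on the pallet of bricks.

f ≈ 251 N (down the incline)

Resolve perpendicular to the incline: N = m g cos θ + P sin θ = 120×9.8×cos 45° + 1531×sin 45° = 1914 N.
Parallel to the incline: P cos θ − m g sin θ = 1083 − 831.6 = 251 N; the friction needed to balance this is 251 N acting down the slope.
Maximum static friction: μ_s N = 0.19 × 1914 = 363.7 N.
Since 251 N is within the 363.7 N limit, the pallet of bricks stays put and friction is exactly 251 N.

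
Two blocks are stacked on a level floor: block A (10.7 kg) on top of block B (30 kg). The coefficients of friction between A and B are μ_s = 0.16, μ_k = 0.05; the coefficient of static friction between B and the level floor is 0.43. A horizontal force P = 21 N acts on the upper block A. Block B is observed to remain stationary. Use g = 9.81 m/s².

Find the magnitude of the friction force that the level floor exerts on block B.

f ≈ 5.25 N

The normal force B exerts on A is simply A's weight, N₁ = 105 N.
So the A–B interface can sustain at most μ_s N₁ = 16.79 N of static friction.
Since P = 21 N > 16.79 N, A slides on B; the A–B friction is kinetic: f₁ = μ_k N₁ = 0.05×105 = 5.25 N.
By Newton's third law B feels 5.25 N forward from A. With B stationary, the floor's static friction on B balances it: f₂ = 5.25 N (well within μ_s(m_A+m_B)g = 171.7 N).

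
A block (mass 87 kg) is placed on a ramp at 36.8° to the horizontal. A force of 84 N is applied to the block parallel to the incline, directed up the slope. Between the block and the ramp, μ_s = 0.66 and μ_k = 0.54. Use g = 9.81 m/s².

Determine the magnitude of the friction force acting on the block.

Normal force: N = m g cos θ = 87 × 9.81 × cos 36.8° = 683.4 N.
The friction needed for equilibrium is m g sin θ − P = 511.2 − 84 = 427.2 N, measured positive up-slope.
Maximum static friction available: μ_s N = 0.66 × 683.4 = 451 N.
Since |427.2| ≤ 451 N, the block remains in static equilibrium and friction takes exactly the required value.

f ≈ 427 N (up the incline)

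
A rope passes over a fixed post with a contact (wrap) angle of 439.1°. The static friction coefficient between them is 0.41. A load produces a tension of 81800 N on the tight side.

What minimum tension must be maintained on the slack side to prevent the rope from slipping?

T_min ≈ 3530 N

Capstan equation at impending slip: T_tight/T_slack = e^{μβ}.
β = 439.1° = 7.664 rad; e^{μβ} = e^{0.41×7.664} = 23.15.
T_slack = T_tight / e^{μβ} = 81800 / 23.15 = 3530 N.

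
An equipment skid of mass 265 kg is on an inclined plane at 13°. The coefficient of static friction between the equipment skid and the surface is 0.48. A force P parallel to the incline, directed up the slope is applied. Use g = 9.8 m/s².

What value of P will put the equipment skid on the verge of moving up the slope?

At impending motion up the slope, friction acts down-slope at its limit: f = μ_s N.
P is parallel to the surface, so N = m g cos θ = 2530 N.
Along the incline: P = m g sin θ + μ_s N = 584 + 0.48×2530 = 1800 N.

P ≈ 1800 N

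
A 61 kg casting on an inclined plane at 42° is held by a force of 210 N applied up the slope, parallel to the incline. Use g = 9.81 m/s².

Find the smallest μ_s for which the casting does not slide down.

μ_s,min ≈ 0.428

N = m g cos θ = 444.7 N.
Friction must make up the shortfall along the incline: f = m g sin θ − P = 400.4 − 210 = 190.4 N.
At the threshold f = μ_s N, so μ_s,min = 190.4/444.7 = 0.428.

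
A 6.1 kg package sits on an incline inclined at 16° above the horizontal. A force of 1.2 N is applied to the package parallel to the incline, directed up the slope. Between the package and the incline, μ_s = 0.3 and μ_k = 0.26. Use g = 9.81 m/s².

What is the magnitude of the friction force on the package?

Normal force: N = m g cos θ = 6.1 × 9.81 × cos 16° = 57.52 N.
Parallel to the incline, ΣF = 0 gives f = m g sin θ − P = 16.49 − 1.2 = 15.29 N (up-slope positive).
Maximum static friction available: μ_s N = 0.3 × 57.52 = 17.26 N.
Since |15.29| ≤ 17.26 N, no slip — friction simply equals what equilibrium demands.

f ≈ 15.3 N (up the incline)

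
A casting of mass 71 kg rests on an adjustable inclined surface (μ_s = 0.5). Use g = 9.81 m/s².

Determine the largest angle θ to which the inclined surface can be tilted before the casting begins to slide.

At the slip threshold, m g sin θ = μ_s · m g cos θ, so tan θ = μ_s.
θ_max = arctan(0.5) = 26.6°.

θ_max ≈ 26.6°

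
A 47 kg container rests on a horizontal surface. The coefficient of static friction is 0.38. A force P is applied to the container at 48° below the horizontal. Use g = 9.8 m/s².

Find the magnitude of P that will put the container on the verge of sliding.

N = m g + P sin α (the push presses the container into the horizontal surface).
At impending slip, P cos α = μ_s N = μ_s (m g + P sin α).
Solving: P (cos α − μ_s sin α) = μ_s m g → P = 0.38×461/(cos 48° − 0.38 sin 48°) = 175/0.3867 = 453 N.

P ≈ 453 N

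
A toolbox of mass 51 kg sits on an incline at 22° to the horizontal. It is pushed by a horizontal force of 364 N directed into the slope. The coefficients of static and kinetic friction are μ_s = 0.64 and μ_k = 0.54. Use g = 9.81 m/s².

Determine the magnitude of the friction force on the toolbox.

f ≈ 150 N (down the incline)

Resolve perpendicular to the incline: N = m g cos θ + P sin θ = 51×9.81×cos 22° + 364×sin 22° = 600.2 N.
Parallel to the incline: P cos θ − m g sin θ = 337.5 − 187.4 = 150.1 N; the friction needed to balance this is 150.1 N acting down the slope.
Maximum static friction: μ_s N = 0.64 × 600.2 = 384.2 N.
Since 150.1 N is within the 384.2 N limit, the toolbox stays put and friction is exactly 150 N.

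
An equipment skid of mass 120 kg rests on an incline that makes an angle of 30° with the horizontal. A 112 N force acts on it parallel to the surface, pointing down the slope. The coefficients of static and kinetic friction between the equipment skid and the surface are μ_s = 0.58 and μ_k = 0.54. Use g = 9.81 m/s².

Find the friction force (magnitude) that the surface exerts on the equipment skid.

Normal force: N = m g cos θ = 120 × 9.81 × cos 30° = 1019 N.
The friction needed for equilibrium is m g sin θ + P = 588.6 + 112 = 700.6 N, measured positive up-slope.
The static-friction ceiling is μ_s N = 0.58 × 1019 = 591.3 N.
Since |700.6| > 591.3 N, static friction cannot hold it; the equipment skid slides down the incline and kinetic friction applies: f = μ_k N = 0.54 × 1019 = 551 N.

f ≈ 551 N (up the incline)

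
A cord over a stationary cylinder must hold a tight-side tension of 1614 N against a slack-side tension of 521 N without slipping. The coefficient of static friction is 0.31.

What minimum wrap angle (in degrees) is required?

T₂/T₁ = e^{μβ} → β = ln(T₂/T₁)/μ.
β = ln(1614/521)/0.31 = 1.131/0.31 = 3.647 rad.
In degrees: β = 3.647 × 180/π = 209°.

β_min ≈ 209°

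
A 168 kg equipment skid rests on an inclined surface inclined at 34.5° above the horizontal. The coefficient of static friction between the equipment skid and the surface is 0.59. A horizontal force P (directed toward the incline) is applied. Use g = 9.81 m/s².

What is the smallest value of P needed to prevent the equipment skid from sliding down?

P_min ≈ 114 N

The equipment skid tends to slide down (tan θ > μ_s), so at the point of impending slip friction acts up-slope at its limit: f = μ_s N.
Perpendicular to the incline: N = m g cos θ + P sin θ.
Along the incline: P cos θ + μ_s N = m g sin θ, i.e. P cos θ + μ_s (m g cos θ + P sin θ) = m g sin θ.
Solving, P (cos θ + μ_s sin θ) = m g (sin θ − μ_s cos θ), so P = 1650×0.08017/1.158 = 114 N.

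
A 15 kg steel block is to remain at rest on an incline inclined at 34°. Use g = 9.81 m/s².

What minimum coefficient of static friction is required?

At the slip threshold m g sin θ = μ_s m g cos θ, so μ_s,min = tan θ.
μ_s,min = tan 34° = 0.675.

μ_s,min ≈ 0.675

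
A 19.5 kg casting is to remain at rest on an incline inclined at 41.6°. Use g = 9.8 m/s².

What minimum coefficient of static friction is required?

At the slip threshold m g sin θ = μ_s m g cos θ, so μ_s,min = tan θ.
μ_s,min = tan 41.6° = 0.888.

μ_s,min ≈ 0.888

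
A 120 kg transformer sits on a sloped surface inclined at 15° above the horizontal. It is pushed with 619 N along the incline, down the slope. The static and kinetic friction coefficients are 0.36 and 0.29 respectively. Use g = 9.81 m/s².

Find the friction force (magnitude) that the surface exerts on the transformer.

Perpendicular to the surface, N = m g cos θ = 120·9.81·cos 15° = 1137 N.
Parallel to the incline, ΣF = 0 gives f = m g sin θ + P = 304.7 + 619 = 923.7 N (up-slope positive).
Maximum static friction available: μ_s N = 0.36 × 1137 = 409.4 N.
Since |923.7| > 409.4 N, static friction cannot hold it; the transformer slides down the incline and kinetic friction applies: f = μ_k N = 0.29 × 1137 = 330 N.

f ≈ 330 N (up the incline)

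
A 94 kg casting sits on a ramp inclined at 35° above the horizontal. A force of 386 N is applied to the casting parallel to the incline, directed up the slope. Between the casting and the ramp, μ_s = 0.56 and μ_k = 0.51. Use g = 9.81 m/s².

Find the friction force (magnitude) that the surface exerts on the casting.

f ≈ 143 N (up the incline)

The normal reaction is N = m g cos θ = 755.4 N.
For equilibrium along the incline the friction force must supply f = m g sin θ − P = 528.9 − 386 = 142.9 N (positive meaning up-slope).
The static-friction ceiling is μ_s N = 0.56 × 755.4 = 423 N.
Since |142.9| ≤ 423 N, the casting remains in static equilibrium and friction takes exactly the required value.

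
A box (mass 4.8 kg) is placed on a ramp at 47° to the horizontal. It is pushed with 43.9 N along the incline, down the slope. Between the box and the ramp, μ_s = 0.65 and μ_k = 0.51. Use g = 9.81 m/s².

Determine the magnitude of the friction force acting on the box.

The normal reaction is N = m g cos θ = 32.11 N.
For equilibrium along the incline the friction force must supply f = m g sin θ + P = 34.44 + 43.9 = 78.34 N (positive meaning up-slope).
The static-friction ceiling is μ_s N = 0.65 × 32.11 = 20.87 N.
Since |78.34| > 20.87 N, static friction cannot hold it; the box slides down the incline and kinetic friction applies: f = μ_k N = 0.51 × 32.11 = 16.4 N.

f ≈ 16.4 N (up the incline)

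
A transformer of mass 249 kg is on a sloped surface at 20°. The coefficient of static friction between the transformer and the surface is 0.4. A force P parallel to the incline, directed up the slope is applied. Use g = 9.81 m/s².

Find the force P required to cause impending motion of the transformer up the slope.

P ≈ 1750 N

At impending motion up the slope, friction acts down-slope at its limit: f = μ_s N.
P is parallel to the surface, so N = m g cos θ = 2300 N.
Along the incline: P = m g sin θ + μ_s N = 835 + 0.4×2300 = 1750 N.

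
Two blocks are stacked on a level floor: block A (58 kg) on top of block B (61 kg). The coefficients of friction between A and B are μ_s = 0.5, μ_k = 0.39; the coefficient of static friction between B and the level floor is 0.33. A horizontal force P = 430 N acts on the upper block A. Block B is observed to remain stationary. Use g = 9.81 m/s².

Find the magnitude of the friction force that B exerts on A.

f ≈ 222 N

Between the blocks, N₁ = m_A g = 569 N.
So the A–B interface can sustain at most μ_s N₁ = 284.5 N of static friction.
Since P = 430 N > 284.5 N, A slides on B; the A–B friction is kinetic: f₁ = μ_k N₁ = 0.39×569 = 222 N.
B experiences an equal 222 N forward from A (third law). B is in equilibrium, so the floor supplies f₂ = 222 N of static friction (limit μ_s(m_A+m_B)g = 385.2 N, not exceeded).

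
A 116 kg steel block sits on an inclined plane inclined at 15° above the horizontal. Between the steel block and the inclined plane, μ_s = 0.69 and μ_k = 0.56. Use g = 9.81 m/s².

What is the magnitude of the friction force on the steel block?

f ≈ 295 N (up the incline)

Perpendicular to the surface, N = m g cos θ = 116·9.81·cos 15° = 1099 N.
Along the slope the weight component is m g sin θ = 294.5 N; friction must supply exactly this, acting up-slope.
Maximum static friction available: μ_s N = 0.69 × 1099 = 758.4 N.
Since |294.5| ≤ 758.4 N, the steel block remains in static equilibrium and friction takes exactly the required value.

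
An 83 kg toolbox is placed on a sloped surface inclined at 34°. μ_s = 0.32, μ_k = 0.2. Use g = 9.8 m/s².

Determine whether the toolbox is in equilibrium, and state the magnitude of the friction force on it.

N = m g cos θ = 674 N.
Down-slope weight component: m g sin θ = 455 N.
μ_s N = 216 N.
455 > 216 N, so it slides; kinetic friction f = μ_k N = 0.2×674 = 135 N.

f ≈ 135 N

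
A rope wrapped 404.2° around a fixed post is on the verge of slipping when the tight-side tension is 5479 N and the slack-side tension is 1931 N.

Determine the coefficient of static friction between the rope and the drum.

T₂/T₁ = e^{μβ} → μ = ln(T₂/T₁)/β.
β = 404.2° = 7.055 rad.
μ = ln(5479/1931)/7.055 = ln(2.837)/7.055 = 0.148.

μ ≈ 0.148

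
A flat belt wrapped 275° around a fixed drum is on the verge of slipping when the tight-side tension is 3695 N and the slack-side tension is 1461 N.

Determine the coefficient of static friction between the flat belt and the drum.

T₂/T₁ = e^{μβ} → μ = ln(T₂/T₁)/β.
β = 275° = 4.8 rad.
μ = ln(3695/1461)/4.8 = ln(2.529)/4.8 = 0.193.

μ ≈ 0.193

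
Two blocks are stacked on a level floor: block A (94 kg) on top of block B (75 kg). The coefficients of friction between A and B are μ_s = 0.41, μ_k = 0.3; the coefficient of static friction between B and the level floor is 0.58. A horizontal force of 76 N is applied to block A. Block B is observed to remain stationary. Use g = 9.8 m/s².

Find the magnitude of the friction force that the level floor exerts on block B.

f ≈ 76 N

Normal force at the A–B interface: N₁ = m_A g = 921.2 N.
Maximum static friction on A from B: μ_s N₁ = 0.41×921.2 = 377.7 N.
P = 76 N is within that limit, so A and B move together (both at rest); the A–B friction is simply f₁ = P = 76 N.
B experiences an equal 76 N forward from A (third law). B is in equilibrium, so the floor supplies f₂ = 76 N of static friction (limit μ_s(m_A+m_B)g = 960.6 N, not exceeded).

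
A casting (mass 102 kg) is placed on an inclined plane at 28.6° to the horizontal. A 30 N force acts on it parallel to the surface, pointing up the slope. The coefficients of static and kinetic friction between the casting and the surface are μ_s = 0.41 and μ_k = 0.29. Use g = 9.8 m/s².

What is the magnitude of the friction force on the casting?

f ≈ 255 N (up the incline)

Normal force: N = m g cos θ = 102 × 9.8 × cos 28.6° = 877.6 N.
Parallel to the incline, ΣF = 0 gives f = m g sin θ − P = 478.5 − 30 = 448.5 N (up-slope positive).
Static friction can supply at most μ_s N = 359.8 N.
|448.5| exceeds 359.8 N, so the casting slips down-slope; friction is kinetic, f = μ_k N = 0.29×877.6 = 255 N.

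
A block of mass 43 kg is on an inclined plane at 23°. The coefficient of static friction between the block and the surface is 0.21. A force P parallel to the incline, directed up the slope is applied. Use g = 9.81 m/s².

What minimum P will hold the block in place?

P_min ≈ 83.3 N

The block tends to slide down (tan θ > μ_s), so at the point of impending slip friction acts up-slope at its limit: f = μ_s N.
P is parallel to the surface, so N = m g cos θ = 388 N.
Along the incline: P + μ_s N = m g sin θ, so P = 165 − 0.21×388 = 83.3 N.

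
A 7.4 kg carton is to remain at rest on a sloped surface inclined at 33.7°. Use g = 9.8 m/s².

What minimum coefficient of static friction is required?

At the slip threshold m g sin θ = μ_s m g cos θ, so μ_s,min = tan θ.
μ_s,min = tan 33.7° = 0.667.

μ_s,min ≈ 0.667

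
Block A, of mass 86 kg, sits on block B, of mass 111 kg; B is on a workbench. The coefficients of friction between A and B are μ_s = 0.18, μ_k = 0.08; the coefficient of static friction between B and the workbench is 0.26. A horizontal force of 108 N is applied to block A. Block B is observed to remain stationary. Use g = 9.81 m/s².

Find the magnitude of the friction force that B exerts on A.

f ≈ 108 N

Between the blocks, N₁ = m_A g = 843.7 N.
So the A–B interface can sustain at most μ_s N₁ = 151.9 N of static friction.
Since P = 108 N ≤ 151.9 N, A does not slip on B; friction on A equals P = 108 N.
B experiences an equal 108 N forward from A (third law). B is in equilibrium, so the floor supplies f₂ = 108 N of static friction (limit μ_s(m_A+m_B)g = 502.5 N, not exceeded).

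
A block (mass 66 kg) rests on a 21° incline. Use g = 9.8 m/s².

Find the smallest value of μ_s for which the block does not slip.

μ_s,min ≈ 0.384

At the slip threshold m g sin θ = μ_s m g cos θ, so μ_s,min = tan θ.
μ_s,min = tan 21° = 0.384.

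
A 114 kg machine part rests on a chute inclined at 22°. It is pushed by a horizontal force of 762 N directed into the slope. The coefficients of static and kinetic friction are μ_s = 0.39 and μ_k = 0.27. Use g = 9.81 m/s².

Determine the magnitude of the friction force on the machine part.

The horizontal push has a component P sin θ into the surface, so N = m g cos θ + P sin θ = 1037 + 285.5 = 1322 N.
Along the incline, the net driving force (taking up-slope positive) is P cos θ − m g sin θ = 706.5 − 418.9 = 287.6 N, so equilibrium requires friction f = -287.6 N (down-slope).
The limit of static friction is μ_s N = 515.7 N.
Since 287.6 N is within the 515.7 N limit, the machine part stays put and friction is exactly 288 N.

f ≈ 288 N (down the incline)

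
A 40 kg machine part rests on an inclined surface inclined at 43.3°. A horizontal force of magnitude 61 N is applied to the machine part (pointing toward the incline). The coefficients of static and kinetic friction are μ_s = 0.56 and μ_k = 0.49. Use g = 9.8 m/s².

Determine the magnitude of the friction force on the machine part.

f ≈ 160 N (up the incline)

Resolve perpendicular to the incline: N = m g cos θ + P sin θ = 40×9.8×cos 43.3° + 61×sin 43.3° = 327.1 N.
Along the incline, the net driving force (taking up-slope positive) is P cos θ − m g sin θ = 44.39 − 268.8 = -224.4 N, so equilibrium requires friction f = 224.4 N (up-slope).
The limit of static friction is μ_s N = 183.2 N.
|f_req| = 224.4 > 183.2 N → the machine part slides down the incline; f = μ_k N = 0.49 × 327.1 = 160 N.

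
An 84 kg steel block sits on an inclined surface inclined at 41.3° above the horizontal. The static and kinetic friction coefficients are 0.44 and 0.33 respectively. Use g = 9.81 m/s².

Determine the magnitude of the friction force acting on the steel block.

The normal reaction is N = m g cos θ = 619.1 N.
Along the slope the weight component is m g sin θ = 543.9 N; friction must supply exactly this, acting up-slope.
Maximum static friction available: μ_s N = 0.44 × 619.1 = 272.4 N.
Since |543.9| > 272.4 N, static friction cannot hold it; the steel block slides down the incline and kinetic friction applies: f = μ_k N = 0.33 × 619.1 = 204 N.

f ≈ 204 N (up the incline)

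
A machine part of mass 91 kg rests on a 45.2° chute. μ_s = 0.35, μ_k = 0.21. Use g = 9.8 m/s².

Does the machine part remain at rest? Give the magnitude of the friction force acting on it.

f ≈ 132 N

N = m g cos θ = 628 N.
Down-slope weight component: m g sin θ = 633 N.
μ_s N = 220 N.
633 > 220 N, so it slides; kinetic friction f = μ_k N = 0.21×628 = 132 N.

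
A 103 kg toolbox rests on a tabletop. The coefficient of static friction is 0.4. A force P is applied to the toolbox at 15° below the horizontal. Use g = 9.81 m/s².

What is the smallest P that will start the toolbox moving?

P ≈ 469 N

N = m g + P sin α (the push presses the toolbox into the tabletop).
At impending slip, P cos α = μ_s N = μ_s (m g + P sin α).
Solving: P (cos α − μ_s sin α) = μ_s m g → P = 0.4×1010/(cos 15° − 0.4 sin 15°) = 404/0.8624 = 469 N.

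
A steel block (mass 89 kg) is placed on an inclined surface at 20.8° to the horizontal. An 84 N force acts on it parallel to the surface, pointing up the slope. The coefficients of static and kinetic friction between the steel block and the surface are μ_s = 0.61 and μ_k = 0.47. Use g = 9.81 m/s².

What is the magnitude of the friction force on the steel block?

The normal reaction is N = m g cos θ = 816.2 N.
The friction needed for equilibrium is m g sin θ − P = 310 − 84 = 226 N, measured positive up-slope.
The static-friction ceiling is μ_s N = 0.61 × 816.2 = 497.9 N.
Since |226| ≤ 497.9 N, static friction is sufficient; f equals the required value, not μ_s N.

f ≈ 226 N (up the incline)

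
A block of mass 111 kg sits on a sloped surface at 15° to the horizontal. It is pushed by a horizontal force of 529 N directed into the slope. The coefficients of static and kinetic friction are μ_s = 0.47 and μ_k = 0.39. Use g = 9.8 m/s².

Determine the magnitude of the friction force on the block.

Normal direction: N = m g cos θ + P sin θ = 1188 N.
Parallel to the incline: P cos θ − m g sin θ = 511 − 281.5 = 229.4 N; the friction needed to balance this is 229.4 N acting down the slope.
The limit of static friction is μ_s N = 558.2 N.
Since 229.4 N is within the 558.2 N limit, the block stays put and friction is exactly 229 N.

f ≈ 229 N (down the incline)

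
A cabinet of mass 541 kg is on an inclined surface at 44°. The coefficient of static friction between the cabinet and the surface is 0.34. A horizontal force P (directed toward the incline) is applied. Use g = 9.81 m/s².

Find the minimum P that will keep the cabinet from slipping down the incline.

The cabinet tends to slide down (tan θ > μ_s), so at the point of impending slip friction acts up-slope at its limit: f = μ_s N.
Perpendicular to the incline: N = m g cos θ + P sin θ.
Along the incline: P cos θ + μ_s N = m g sin θ, i.e. P cos θ + μ_s (m g cos θ + P sin θ) = m g sin θ.
Solving, P (cos θ + μ_s sin θ) = m g (sin θ − μ_s cos θ), so P = 5310×0.4501/0.9555 = 2500 N.

P_min ≈ 2500 N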